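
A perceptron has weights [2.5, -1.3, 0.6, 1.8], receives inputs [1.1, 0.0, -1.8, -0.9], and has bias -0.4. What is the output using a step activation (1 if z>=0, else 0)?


z = w . x + b
= 2.5*1.1 + -1.3*0.0 + 0.6*-1.8 + 1.8*-0.9 + -0.4
= 2.75 + -0.0 + -1.08 + -1.62 + -0.4
= 0.05 + -0.4
= -0.35
Since z = -0.35 < 0, output = 0

0


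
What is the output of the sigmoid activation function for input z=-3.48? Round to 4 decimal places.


sigmoid(z) = 1 / (1 + exp(-z))
exp(-(-3.48)) = exp(3.48) = 32.4597
1 + 32.4597 = 33.4597
1 / 33.4597 = 0.0299

0.0299


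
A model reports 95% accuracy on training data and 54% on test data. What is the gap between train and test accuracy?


Gap = train_accuracy - test_accuracy
= 95 - 54
= 41%
This large gap strongly indicates overfitting.

41


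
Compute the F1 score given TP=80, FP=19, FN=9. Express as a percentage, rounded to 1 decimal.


Precision = TP / (TP + FP) = 80 / 99 = 0.8081
Recall = TP / (TP + FN) = 80 / 89 = 0.8989
F1 = 2 * P * R / (P + R)
= 2 * 0.8081 * 0.8989 / (0.8081 + 0.8989)
= 1.4527 / 1.707
= 0.8511
As percentage: 85.1%

85.1


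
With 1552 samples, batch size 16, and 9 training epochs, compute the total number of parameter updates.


Iterations per epoch = 1552 / 16 = 97
Total updates = iterations_per_epoch * epochs
= 97 * 9
= 873

873


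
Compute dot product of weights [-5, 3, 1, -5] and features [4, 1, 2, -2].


Element-wise products:
-5 * 4 = -20
3 * 1 = 3
1 * 2 = 2
-5 * -2 = 10
Sum = -20 + 3 + 2 + 10
= -5

-5


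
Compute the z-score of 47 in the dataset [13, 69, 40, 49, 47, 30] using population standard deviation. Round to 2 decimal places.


Mean = (13 + 69 + 40 + 49 + 47 + 30) / 6 = 41.3333
Variance = sum((x_i - mean)^2) / n = 298.2222
Std = sqrt(298.2222) = 17.2691
Z = (x - mean) / std
= (47 - 41.3333) / 17.2691
= 5.6667 / 17.2691
= 0.33

0.33


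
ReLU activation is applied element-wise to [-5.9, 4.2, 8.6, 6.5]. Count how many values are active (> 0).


ReLU(x) = max(0, x) for each element:
ReLU(-5.9) = 0
ReLU(4.2) = 4.2
ReLU(8.6) = 8.6
ReLU(6.5) = 6.5
Active neurons (>0): 3

3


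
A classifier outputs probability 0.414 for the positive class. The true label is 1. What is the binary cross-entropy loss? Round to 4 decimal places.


For y=1: Loss = -log(p)
= -log(0.414)
= -(-0.8819)
= 0.8819

0.8819


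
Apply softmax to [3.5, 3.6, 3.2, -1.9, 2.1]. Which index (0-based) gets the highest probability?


Softmax is a monotonic transformation, so it preserves the argmax.
We need to find the index of the maximum logit.
Index 0: 3.5
Index 1: 3.6
Index 2: 3.2
Index 3: -1.9
Index 4: 2.1
Maximum logit = 3.6 at index 1

1


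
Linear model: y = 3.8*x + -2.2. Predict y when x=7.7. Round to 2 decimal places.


y = 3.8 * 7.7 + (-2.2)
= 29.26 + (-2.2)
= 27.06

27.06


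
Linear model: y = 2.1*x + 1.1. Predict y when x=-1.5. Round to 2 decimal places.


y = 2.1 * -1.5 + (1.1)
= -3.15 + (1.1)
= -2.05

-2.05


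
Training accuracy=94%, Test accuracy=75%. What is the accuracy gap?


Gap = train_accuracy - test_accuracy
= 94 - 75
= 19%
This gap suggests the model is overfitting.

19


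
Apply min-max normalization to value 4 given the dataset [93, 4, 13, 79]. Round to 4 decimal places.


Min = 4, Max = 93
Range = 93 - 4 = 89
Scaled = (x - min) / (max - min)
= (4 - 4) / 89
= 0 / 89
= 0.0000

0.0000


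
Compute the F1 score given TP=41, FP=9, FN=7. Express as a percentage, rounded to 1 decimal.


Precision = TP / (TP + FP) = 41 / 50 = 0.82
Recall = TP / (TP + FN) = 41 / 48 = 0.8542
F1 = 2 * P * R / (P + R)
= 2 * 0.82 * 0.8542 / (0.82 + 0.8542)
= 1.4008 / 1.6742
= 0.8367
As percentage: 83.7%

83.7


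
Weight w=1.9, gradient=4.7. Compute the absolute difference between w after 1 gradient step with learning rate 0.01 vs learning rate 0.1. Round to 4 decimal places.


With lr=0.01: w_new = 1.9 - 0.01 * 4.7 = 1.853
With lr=0.1: w_new = 1.9 - 0.1 * 4.7 = 1.43
Absolute difference = |1.853 - 1.43|
= 0.4230

0.4230


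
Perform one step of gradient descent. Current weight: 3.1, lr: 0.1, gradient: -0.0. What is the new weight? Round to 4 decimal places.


w_new = w_old - lr * gradient
= 3.1 - 0.1 * -0.0
= 3.1 - (-0.0)
= 3.1000

3.1000


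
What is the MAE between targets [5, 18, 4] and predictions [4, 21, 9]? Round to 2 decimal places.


Absolute errors: [1, 3, 5]
Sum of absolute errors = 9
MAE = 9 / 3 = 3.00

3.00


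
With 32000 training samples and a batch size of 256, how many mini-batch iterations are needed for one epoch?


Iterations per epoch = dataset_size / batch_size
= 32000 / 256
= 125

125


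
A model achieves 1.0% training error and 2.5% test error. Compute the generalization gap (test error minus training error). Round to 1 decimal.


Generalization gap = test_error - train_error
= 2.5 - 1.0
= 1.5%
A small gap suggests good generalization.

1.5


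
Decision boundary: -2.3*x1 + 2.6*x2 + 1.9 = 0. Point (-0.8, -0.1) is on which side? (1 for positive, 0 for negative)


Compute -2.3 * -0.8 + 2.6 * -0.1 + 1.9
= 1.84 + -0.26 + 1.9
= 3.48
Since 3.48 >= 0, the point is on the positive side.

1


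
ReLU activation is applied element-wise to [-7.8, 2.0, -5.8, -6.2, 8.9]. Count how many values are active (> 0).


ReLU(x) = max(0, x) for each element:
ReLU(-7.8) = 0
ReLU(2.0) = 2.0
ReLU(-5.8) = 0
ReLU(-6.2) = 0
ReLU(8.9) = 8.9
Active neurons (>0): 2

2


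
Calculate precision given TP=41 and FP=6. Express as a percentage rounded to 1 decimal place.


Precision = TP / (TP + FP) * 100
= 41 / (41 + 6)
= 41 / 47
= 0.8723
= 87.2%

87.2


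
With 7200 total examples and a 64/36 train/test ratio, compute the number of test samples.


Train samples = 7200 * 64% = 4608
Test samples = 7200 - 4608
= 2592

2592


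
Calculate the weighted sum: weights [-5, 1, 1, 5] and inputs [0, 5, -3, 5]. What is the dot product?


Element-wise products:
-5 * 0 = 0
1 * 5 = 5
1 * -3 = -3
5 * 5 = 25
Sum = 0 + 5 + -3 + 25
= 27

27


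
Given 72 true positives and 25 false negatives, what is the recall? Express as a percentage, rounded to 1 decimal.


Recall = TP / (TP + FN) * 100
= 72 / (72 + 25)
= 72 / 97
= 0.7423
= 74.2%

74.2


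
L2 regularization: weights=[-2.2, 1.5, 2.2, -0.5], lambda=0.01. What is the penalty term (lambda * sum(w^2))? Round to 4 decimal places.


Squaring each weight:
(-2.2)^2 = 4.84
1.5^2 = 2.25
2.2^2 = 4.84
(-0.5)^2 = 0.25
Sum of squares = 12.18
Penalty = 0.01 * 12.18 = 0.1218

0.1218


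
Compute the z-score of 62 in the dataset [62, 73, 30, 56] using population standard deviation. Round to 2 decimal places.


Mean = (62 + 73 + 30 + 56) / 4 = 55.25
Variance = sum((x_i - mean)^2) / n = 249.6875
Std = sqrt(249.6875) = 15.8015
Z = (x - mean) / std
= (62 - 55.25) / 15.8015
= 6.75 / 15.8015
= 0.43

0.43


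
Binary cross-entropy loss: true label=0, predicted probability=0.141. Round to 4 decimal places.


For y=0: Loss = -log(1-p)
= -log(1 - 0.141)
= -log(0.859)
= -(-0.152)
= 0.1520

0.1520


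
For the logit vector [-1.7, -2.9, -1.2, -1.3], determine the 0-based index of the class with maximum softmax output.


Softmax is a monotonic transformation, so it preserves the argmax.
We need to find the index of the maximum logit.
Index 0: -1.7
Index 1: -2.9
Index 2: -1.2
Index 3: -1.3
Maximum logit = -1.2 at index 2

2


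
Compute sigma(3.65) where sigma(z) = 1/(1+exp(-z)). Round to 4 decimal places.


sigmoid(z) = 1 / (1 + exp(-z))
exp(-(3.65)) = exp(-3.65) = 0.026
1 + 0.026 = 1.026
1 / 1.026 = 0.9747

0.9747


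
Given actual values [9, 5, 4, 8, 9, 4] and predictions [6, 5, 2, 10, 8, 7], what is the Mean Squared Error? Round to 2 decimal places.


Differences: [3, 0, 2, -2, 1, -3]
Squared errors: [9, 0, 4, 4, 1, 9]
Sum of squared errors = 27
MSE = 27 / 6 = 4.50

4.50


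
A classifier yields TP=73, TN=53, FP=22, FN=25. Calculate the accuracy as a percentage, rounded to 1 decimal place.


Accuracy = (TP + TN) / (TP + TN + FP + FN) * 100
= (73 + 53) / (73 + 53 + 22 + 25)
= 126 / 173
= 0.7283
= 72.8%

72.8


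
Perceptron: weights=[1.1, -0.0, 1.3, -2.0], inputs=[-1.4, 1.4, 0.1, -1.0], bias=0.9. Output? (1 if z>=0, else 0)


z = w . x + b
= 1.1*-1.4 + -0.0*1.4 + 1.3*0.1 + -2.0*-1.0 + 0.9
= -1.54 + -0.0 + 0.13 + 2.0 + 0.9
= 0.59 + 0.9
= 1.49
Since z = 1.49 >= 0, output = 1

1


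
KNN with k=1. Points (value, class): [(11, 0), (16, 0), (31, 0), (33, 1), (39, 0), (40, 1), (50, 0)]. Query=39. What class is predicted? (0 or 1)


Distances from query 39:
Point 39 (class 0): distance = 0
K=1 nearest neighbors: classes = [0]
Votes for class 1: 0 / 1
Majority vote => class 0

0


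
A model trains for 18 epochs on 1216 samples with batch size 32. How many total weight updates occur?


Iterations per epoch = 1216 / 32 = 38
Total updates = iterations_per_epoch * epochs
= 38 * 18
= 684

684


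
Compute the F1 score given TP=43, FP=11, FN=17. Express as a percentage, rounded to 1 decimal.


Precision = TP / (TP + FP) = 43 / 54 = 0.7963
Recall = TP / (TP + FN) = 43 / 60 = 0.7167
F1 = 2 * P * R / (P + R)
= 2 * 0.7963 * 0.7167 / (0.7963 + 0.7167)
= 1.1414 / 1.513
= 0.7544
As percentage: 75.4%

75.4


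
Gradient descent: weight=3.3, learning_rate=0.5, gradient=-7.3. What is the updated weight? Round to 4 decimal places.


w_new = w_old - lr * gradient
= 3.3 - 0.5 * -7.3
= 3.3 - (-3.65)
= 6.9500

6.9500


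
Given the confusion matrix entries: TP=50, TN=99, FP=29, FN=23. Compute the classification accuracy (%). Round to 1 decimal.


Accuracy = (TP + TN) / (TP + TN + FP + FN) * 100
= (50 + 99) / (50 + 99 + 29 + 23)
= 149 / 201
= 0.7413
= 74.1%

74.1


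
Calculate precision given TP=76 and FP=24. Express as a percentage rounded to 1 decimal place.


Precision = TP / (TP + FP) * 100
= 76 / (76 + 24)
= 76 / 100
= 0.76
= 76.0%

76.0


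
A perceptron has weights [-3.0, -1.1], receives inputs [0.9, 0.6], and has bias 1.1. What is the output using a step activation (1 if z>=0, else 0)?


z = w . x + b
= -3.0*0.9 + -1.1*0.6 + 1.1
= -2.7 + -0.66 + 1.1
= -3.36 + 1.1
= -2.26
Since z = -2.26 < 0, output = 0

0


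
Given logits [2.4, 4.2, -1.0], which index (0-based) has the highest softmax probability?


Softmax is a monotonic transformation, so it preserves the argmax.
We need to find the index of the maximum logit.
Index 0: 2.4
Index 1: 4.2
Index 2: -1.0
Maximum logit = 4.2 at index 1

1


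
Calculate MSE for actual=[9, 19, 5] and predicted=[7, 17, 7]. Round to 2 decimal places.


Differences: [2, 2, -2]
Squared errors: [4, 4, 4]
Sum of squared errors = 12
MSE = 12 / 3 = 4.00

4.00


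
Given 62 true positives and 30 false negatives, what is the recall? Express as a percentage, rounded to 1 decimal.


Recall = TP / (TP + FN) * 100
= 62 / (62 + 30)
= 62 / 92
= 0.6739
= 67.4%

67.4


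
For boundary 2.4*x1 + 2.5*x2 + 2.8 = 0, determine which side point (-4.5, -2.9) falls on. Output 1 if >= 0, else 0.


Compute 2.4 * -4.5 + 2.5 * -2.9 + 2.8
= -10.8 + -7.25 + 2.8
= -15.25
Since -15.25 < 0, the point is on the negative side.

0


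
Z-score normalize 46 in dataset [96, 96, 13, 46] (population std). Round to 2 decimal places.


Mean = (96 + 96 + 13 + 46) / 4 = 62.75
Variance = sum((x_i - mean)^2) / n = 1241.6875
Std = sqrt(1241.6875) = 35.2376
Z = (x - mean) / std
= (46 - 62.75) / 35.2376
= -16.75 / 35.2376
= -0.48

-0.48


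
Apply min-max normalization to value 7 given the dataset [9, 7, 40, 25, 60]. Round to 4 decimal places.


Min = 7, Max = 60
Range = 60 - 7 = 53
Scaled = (x - min) / (max - min)
= (7 - 7) / 53
= 0 / 53
= 0.0000

0.0000


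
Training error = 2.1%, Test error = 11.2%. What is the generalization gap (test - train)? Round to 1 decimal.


Generalization gap = test_error - train_error
= 11.2 - 2.1
= 9.1%
A moderate gap.

9.1


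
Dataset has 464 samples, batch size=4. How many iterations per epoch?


Iterations per epoch = dataset_size / batch_size
= 464 / 4
= 116

116


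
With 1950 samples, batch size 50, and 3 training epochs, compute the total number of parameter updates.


Iterations per epoch = 1950 / 50 = 39
Total updates = iterations_per_epoch * epochs
= 39 * 3
= 117

117


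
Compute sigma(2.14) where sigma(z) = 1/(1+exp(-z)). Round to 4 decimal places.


sigmoid(z) = 1 / (1 + exp(-z))
exp(-(2.14)) = exp(-2.14) = 0.1177
1 + 0.1177 = 1.1177
1 / 1.1177 = 0.8947

0.8947


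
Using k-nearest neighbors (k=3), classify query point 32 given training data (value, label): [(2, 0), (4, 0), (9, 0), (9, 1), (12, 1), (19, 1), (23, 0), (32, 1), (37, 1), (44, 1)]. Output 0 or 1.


Distances from query 32:
Point 32 (class 1): distance = 0
Point 37 (class 1): distance = 5
Point 23 (class 0): distance = 9
K=3 nearest neighbors: classes = [1, 1, 0]
Votes for class 1: 2 / 3
Majority vote => class 1

1


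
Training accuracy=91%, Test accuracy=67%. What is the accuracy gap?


Gap = train_accuracy - test_accuracy
= 91 - 67
= 24%
This large gap strongly indicates overfitting.

24


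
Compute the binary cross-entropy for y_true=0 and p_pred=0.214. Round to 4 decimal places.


For y=0: Loss = -log(1-p)
= -log(1 - 0.214)
= -log(0.786)
= -(-0.2408)
= 0.2408

0.2408


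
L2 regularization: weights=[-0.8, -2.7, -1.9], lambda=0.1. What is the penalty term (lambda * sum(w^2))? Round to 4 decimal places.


Squaring each weight:
(-0.8)^2 = 0.64
(-2.7)^2 = 7.29
(-1.9)^2 = 3.61
Sum of squares = 11.54
Penalty = 0.1 * 11.54 = 1.1540

1.1540


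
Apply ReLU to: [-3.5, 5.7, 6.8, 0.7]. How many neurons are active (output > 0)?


ReLU(x) = max(0, x) for each element:
ReLU(-3.5) = 0
ReLU(5.7) = 5.7
ReLU(6.8) = 6.8
ReLU(0.7) = 0.7
Active neurons (>0): 3

3


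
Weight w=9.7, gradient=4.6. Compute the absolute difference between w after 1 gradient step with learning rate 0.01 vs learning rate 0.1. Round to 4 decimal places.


With lr=0.01: w_new = 9.7 - 0.01 * 4.6 = 9.654
With lr=0.1: w_new = 9.7 - 0.1 * 4.6 = 9.24
Absolute difference = |9.654 - 9.24|
= 0.4140

0.4140


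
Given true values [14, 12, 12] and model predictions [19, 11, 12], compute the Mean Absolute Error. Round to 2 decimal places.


Absolute errors: [5, 1, 0]
Sum of absolute errors = 6
MAE = 6 / 3 = 2.00

2.00


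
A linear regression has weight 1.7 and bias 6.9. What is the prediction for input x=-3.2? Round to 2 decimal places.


y = 1.7 * -3.2 + (6.9)
= -5.44 + (6.9)
= 1.46

1.46


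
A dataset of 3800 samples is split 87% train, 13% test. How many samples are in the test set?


Train samples = 3800 * 87% = 3306
Test samples = 3800 - 3306
= 494

494


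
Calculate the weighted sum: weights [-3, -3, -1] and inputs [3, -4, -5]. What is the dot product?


Element-wise products:
-3 * 3 = -9
-3 * -4 = 12
-1 * -5 = 5
Sum = -9 + 12 + 5
= 8

8


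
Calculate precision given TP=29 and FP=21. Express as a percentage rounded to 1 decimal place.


Precision = TP / (TP + FP) * 100
= 29 / (29 + 21)
= 29 / 50
= 0.58
= 58.0%

58.0


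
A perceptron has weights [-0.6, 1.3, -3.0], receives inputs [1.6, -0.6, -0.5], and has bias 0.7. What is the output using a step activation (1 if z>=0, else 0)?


z = w . x + b
= -0.6*1.6 + 1.3*-0.6 + -3.0*-0.5 + 0.7
= -0.96 + -0.78 + 1.5 + 0.7
= -0.24 + 0.7
= 0.46
Since z = 0.46 >= 0, output = 1

1


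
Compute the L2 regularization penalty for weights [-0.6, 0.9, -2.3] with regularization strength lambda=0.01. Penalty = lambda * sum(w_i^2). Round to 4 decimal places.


Squaring each weight:
(-0.6)^2 = 0.36
0.9^2 = 0.81
(-2.3)^2 = 5.29
Sum of squares = 6.46
Penalty = 0.01 * 6.46 = 0.0646

0.0646


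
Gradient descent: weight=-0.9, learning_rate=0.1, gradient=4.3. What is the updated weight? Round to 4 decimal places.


w_new = w_old - lr * gradient
= -0.9 - 0.1 * 4.3
= -0.9 - (0.43)
= -1.3300

-1.3300


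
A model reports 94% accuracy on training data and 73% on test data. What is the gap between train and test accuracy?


Gap = train_accuracy - test_accuracy
= 94 - 73
= 21%
This large gap strongly indicates overfitting.

21


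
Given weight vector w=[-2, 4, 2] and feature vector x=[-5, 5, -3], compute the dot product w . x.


Element-wise products:
-2 * -5 = 10
4 * 5 = 20
2 * -3 = -6
Sum = 10 + 20 + -6
= 24

24


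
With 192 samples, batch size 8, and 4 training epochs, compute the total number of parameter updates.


Iterations per epoch = 192 / 8 = 24
Total updates = iterations_per_epoch * epochs
= 24 * 4
= 96

96


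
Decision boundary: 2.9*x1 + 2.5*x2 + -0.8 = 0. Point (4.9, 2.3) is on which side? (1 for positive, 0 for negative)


Compute 2.9 * 4.9 + 2.5 * 2.3 + -0.8
= 14.21 + 5.75 + -0.8
= 19.16
Since 19.16 >= 0, the point is on the positive side.

1


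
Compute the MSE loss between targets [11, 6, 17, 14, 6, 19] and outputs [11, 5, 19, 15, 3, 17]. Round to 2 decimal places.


Differences: [0, 1, -2, -1, 3, 2]
Squared errors: [0, 1, 4, 1, 9, 4]
Sum of squared errors = 19
MSE = 19 / 6 = 3.17

3.17


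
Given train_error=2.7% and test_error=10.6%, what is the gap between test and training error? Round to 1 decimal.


Generalization gap = test_error - train_error
= 10.6 - 2.7
= 7.9%
A moderate gap.

7.9


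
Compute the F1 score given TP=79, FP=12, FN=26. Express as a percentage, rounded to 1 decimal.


Precision = TP / (TP + FP) = 79 / 91 = 0.8681
Recall = TP / (TP + FN) = 79 / 105 = 0.7524
F1 = 2 * P * R / (P + R)
= 2 * 0.8681 * 0.7524 / (0.8681 + 0.7524)
= 1.3063 / 1.6205
= 0.8061
As percentage: 80.6%

80.6


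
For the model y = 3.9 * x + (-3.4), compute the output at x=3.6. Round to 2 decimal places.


y = 3.9 * 3.6 + (-3.4)
= 14.04 + (-3.4)
= 10.64

10.64


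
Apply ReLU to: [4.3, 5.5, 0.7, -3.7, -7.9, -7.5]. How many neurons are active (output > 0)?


ReLU(x) = max(0, x) for each element:
ReLU(4.3) = 4.3
ReLU(5.5) = 5.5
ReLU(0.7) = 0.7
ReLU(-3.7) = 0
ReLU(-7.9) = 0
ReLU(-7.5) = 0
Active neurons (>0): 3

3


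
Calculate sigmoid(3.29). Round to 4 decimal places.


sigmoid(z) = 1 / (1 + exp(-z))
exp(-(3.29)) = exp(-3.29) = 0.0373
1 + 0.0373 = 1.0373
1 / 1.0373 = 0.9641

0.9641


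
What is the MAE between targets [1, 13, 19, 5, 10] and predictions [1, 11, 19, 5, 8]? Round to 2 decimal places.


Absolute errors: [0, 2, 0, 0, 2]
Sum of absolute errors = 4
MAE = 4 / 5 = 0.80

0.80


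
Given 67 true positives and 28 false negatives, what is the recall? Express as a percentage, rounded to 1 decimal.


Recall = TP / (TP + FN) * 100
= 67 / (67 + 28)
= 67 / 95
= 0.7053
= 70.5%

70.5


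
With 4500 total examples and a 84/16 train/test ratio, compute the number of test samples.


Train samples = 4500 * 84% = 3780
Test samples = 4500 - 3780
= 720

720


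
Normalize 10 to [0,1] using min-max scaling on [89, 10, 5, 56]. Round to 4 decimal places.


Min = 5, Max = 89
Range = 89 - 5 = 84
Scaled = (x - min) / (max - min)
= (10 - 5) / 84
= 5 / 84
= 0.0595

0.0595


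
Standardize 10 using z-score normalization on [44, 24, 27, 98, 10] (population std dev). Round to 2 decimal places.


Mean = (44 + 24 + 27 + 98 + 10) / 5 = 40.6
Variance = sum((x_i - mean)^2) / n = 940.64
Std = sqrt(940.64) = 30.6699
Z = (x - mean) / std
= (10 - 40.6) / 30.6699
= -30.6 / 30.6699
= -1.00

-1.00


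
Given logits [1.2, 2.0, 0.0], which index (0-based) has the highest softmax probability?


Softmax is a monotonic transformation, so it preserves the argmax.
We need to find the index of the maximum logit.
Index 0: 1.2
Index 1: 2.0
Index 2: 0.0
Maximum logit = 2.0 at index 1

1


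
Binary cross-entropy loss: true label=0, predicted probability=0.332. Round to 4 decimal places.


For y=0: Loss = -log(1-p)
= -log(1 - 0.332)
= -log(0.668)
= -(-0.4035)
= 0.4035

0.4035


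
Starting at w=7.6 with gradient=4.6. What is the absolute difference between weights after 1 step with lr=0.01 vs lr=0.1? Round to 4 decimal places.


With lr=0.01: w_new = 7.6 - 0.01 * 4.6 = 7.554
With lr=0.1: w_new = 7.6 - 0.1 * 4.6 = 7.14
Absolute difference = |7.554 - 7.14|
= 0.4140

0.4140


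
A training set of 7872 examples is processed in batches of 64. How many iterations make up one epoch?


Iterations per epoch = dataset_size / batch_size
= 7872 / 64
= 123

123


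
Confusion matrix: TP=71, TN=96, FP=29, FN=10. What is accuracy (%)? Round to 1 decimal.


Accuracy = (TP + TN) / (TP + TN + FP + FN) * 100
= (71 + 96) / (71 + 96 + 29 + 10)
= 167 / 206
= 0.8107
= 81.1%

81.1


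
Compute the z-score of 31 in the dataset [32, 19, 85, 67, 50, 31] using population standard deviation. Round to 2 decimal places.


Mean = (32 + 19 + 85 + 67 + 50 + 31) / 6 = 47.3333
Variance = sum((x_i - mean)^2) / n = 519.5556
Std = sqrt(519.5556) = 22.7938
Z = (x - mean) / std
= (31 - 47.3333) / 22.7938
= -16.3333 / 22.7938
= -0.72

-0.72


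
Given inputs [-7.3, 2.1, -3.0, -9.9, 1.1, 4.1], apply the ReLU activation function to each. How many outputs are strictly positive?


ReLU(x) = max(0, x) for each element:
ReLU(-7.3) = 0
ReLU(2.1) = 2.1
ReLU(-3.0) = 0
ReLU(-9.9) = 0
ReLU(1.1) = 1.1
ReLU(4.1) = 4.1
Active neurons (>0): 3

3


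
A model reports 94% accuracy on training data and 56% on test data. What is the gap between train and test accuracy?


Gap = train_accuracy - test_accuracy
= 94 - 56
= 38%
This large gap strongly indicates overfitting.

38


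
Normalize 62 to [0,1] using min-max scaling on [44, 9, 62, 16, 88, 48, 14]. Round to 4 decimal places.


Min = 9, Max = 88
Range = 88 - 9 = 79
Scaled = (x - min) / (max - min)
= (62 - 9) / 79
= 53 / 79
= 0.6709

0.6709


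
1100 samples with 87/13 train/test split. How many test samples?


Train samples = 1100 * 87% = 957
Test samples = 1100 - 957
= 143

143


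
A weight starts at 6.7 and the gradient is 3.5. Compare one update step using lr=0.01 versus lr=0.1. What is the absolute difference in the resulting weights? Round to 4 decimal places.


With lr=0.01: w_new = 6.7 - 0.01 * 3.5 = 6.665
With lr=0.1: w_new = 6.7 - 0.1 * 3.5 = 6.35
Absolute difference = |6.665 - 6.35|
= 0.3150

0.3150


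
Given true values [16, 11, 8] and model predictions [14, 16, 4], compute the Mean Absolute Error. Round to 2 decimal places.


Absolute errors: [2, 5, 4]
Sum of absolute errors = 11
MAE = 11 / 3 = 3.67

3.67


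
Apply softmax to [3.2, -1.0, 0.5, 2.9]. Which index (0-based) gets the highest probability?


Softmax is a monotonic transformation, so it preserves the argmax.
We need to find the index of the maximum logit.
Index 0: 3.2
Index 1: -1.0
Index 2: 0.5
Index 3: 2.9
Maximum logit = 3.2 at index 0

0


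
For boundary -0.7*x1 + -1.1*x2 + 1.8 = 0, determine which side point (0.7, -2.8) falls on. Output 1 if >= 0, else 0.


Compute -0.7 * 0.7 + -1.1 * -2.8 + 1.8
= -0.49 + 3.08 + 1.8
= 4.39
Since 4.39 >= 0, the point is on the positive side.

1


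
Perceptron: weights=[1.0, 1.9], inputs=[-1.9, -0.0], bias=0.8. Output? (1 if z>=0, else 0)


z = w . x + b
= 1.0*-1.9 + 1.9*-0.0 + 0.8
= -1.9 + -0.0 + 0.8
= -1.9 + 0.8
= -1.1
Since z = -1.1 < 0, output = 0

0


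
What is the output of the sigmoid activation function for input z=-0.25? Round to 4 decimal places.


sigmoid(z) = 1 / (1 + exp(-z))
exp(-(-0.25)) = exp(0.25) = 1.284
1 + 1.284 = 2.284
1 / 2.284 = 0.4378

0.4378


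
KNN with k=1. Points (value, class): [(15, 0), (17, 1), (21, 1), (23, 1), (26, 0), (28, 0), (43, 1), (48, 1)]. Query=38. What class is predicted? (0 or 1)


Distances from query 38:
Point 43 (class 1): distance = 5
K=1 nearest neighbors: classes = [1]
Votes for class 1: 1 / 1
Majority vote => class 1

1


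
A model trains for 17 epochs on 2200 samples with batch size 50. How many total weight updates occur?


Iterations per epoch = 2200 / 50 = 44
Total updates = iterations_per_epoch * epochs
= 44 * 17
= 748

748


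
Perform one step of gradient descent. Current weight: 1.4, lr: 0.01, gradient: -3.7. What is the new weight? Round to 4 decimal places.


w_new = w_old - lr * gradient
= 1.4 - 0.01 * -3.7
= 1.4 - (-0.037)
= 1.4370

1.4370


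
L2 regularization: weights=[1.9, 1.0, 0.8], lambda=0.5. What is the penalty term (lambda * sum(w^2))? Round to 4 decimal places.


Squaring each weight:
1.9^2 = 3.61
1.0^2 = 1.0
0.8^2 = 0.64
Sum of squares = 5.25
Penalty = 0.5 * 5.25 = 2.6250

2.6250


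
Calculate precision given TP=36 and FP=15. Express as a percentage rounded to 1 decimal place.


Precision = TP / (TP + FP) * 100
= 36 / (36 + 15)
= 36 / 51
= 0.7059
= 70.6%

70.6


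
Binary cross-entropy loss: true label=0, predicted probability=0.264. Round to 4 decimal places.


For y=0: Loss = -log(1-p)
= -log(1 - 0.264)
= -log(0.736)
= -(-0.3065)
= 0.3065

0.3065


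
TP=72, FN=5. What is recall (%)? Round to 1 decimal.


Recall = TP / (TP + FN) * 100
= 72 / (72 + 5)
= 72 / 77
= 0.9351
= 93.5%

93.5


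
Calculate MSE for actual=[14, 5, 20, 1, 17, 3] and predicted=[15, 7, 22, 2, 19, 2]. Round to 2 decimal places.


Differences: [-1, -2, -2, -1, -2, 1]
Squared errors: [1, 4, 4, 1, 4, 1]
Sum of squared errors = 15
MSE = 15 / 6 = 2.50

2.50


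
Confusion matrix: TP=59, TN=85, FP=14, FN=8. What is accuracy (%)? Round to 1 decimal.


Accuracy = (TP + TN) / (TP + TN + FP + FN) * 100
= (59 + 85) / (59 + 85 + 14 + 8)
= 144 / 166
= 0.8675
= 86.7%

86.7


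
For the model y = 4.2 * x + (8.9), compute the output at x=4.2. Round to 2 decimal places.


y = 4.2 * 4.2 + (8.9)
= 17.64 + (8.9)
= 26.54

26.54


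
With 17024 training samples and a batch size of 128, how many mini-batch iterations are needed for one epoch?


Iterations per epoch = dataset_size / batch_size
= 17024 / 128
= 133

133


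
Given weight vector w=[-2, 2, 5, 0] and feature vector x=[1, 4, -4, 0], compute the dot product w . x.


Element-wise products:
-2 * 1 = -2
2 * 4 = 8
5 * -4 = -20
0 * 0 = 0
Sum = -2 + 8 + -20 + 0
= -14

-14


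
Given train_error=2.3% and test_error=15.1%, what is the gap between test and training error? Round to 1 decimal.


Generalization gap = test_error - train_error
= 15.1 - 2.3
= 12.8%
A large gap suggests overfitting.

12.8


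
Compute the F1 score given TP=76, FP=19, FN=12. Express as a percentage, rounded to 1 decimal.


Precision = TP / (TP + FP) = 76 / 95 = 0.8
Recall = TP / (TP + FN) = 76 / 88 = 0.8636
F1 = 2 * P * R / (P + R)
= 2 * 0.8 * 0.8636 / (0.8 + 0.8636)
= 1.3818 / 1.6636
= 0.8306
As percentage: 83.1%

83.1


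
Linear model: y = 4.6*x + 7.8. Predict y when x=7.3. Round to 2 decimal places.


y = 4.6 * 7.3 + (7.8)
= 33.58 + (7.8)
= 41.38

41.38


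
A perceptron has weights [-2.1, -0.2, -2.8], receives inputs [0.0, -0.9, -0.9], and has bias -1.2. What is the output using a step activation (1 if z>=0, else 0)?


z = w . x + b
= -2.1*0.0 + -0.2*-0.9 + -2.8*-0.9 + -1.2
= -0.0 + 0.18 + 2.52 + -1.2
= 2.7 + -1.2
= 1.5
Since z = 1.5 >= 0, output = 1

1


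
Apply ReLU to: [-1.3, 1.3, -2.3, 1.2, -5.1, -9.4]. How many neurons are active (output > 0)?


ReLU(x) = max(0, x) for each element:
ReLU(-1.3) = 0
ReLU(1.3) = 1.3
ReLU(-2.3) = 0
ReLU(1.2) = 1.2
ReLU(-5.1) = 0
ReLU(-9.4) = 0
Active neurons (>0): 2

2


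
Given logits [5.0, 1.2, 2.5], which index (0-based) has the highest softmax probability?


Softmax is a monotonic transformation, so it preserves the argmax.
We need to find the index of the maximum logit.
Index 0: 5.0
Index 1: 1.2
Index 2: 2.5
Maximum logit = 5.0 at index 0

0


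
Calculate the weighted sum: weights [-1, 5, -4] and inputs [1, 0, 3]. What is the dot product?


Element-wise products:
-1 * 1 = -1
5 * 0 = 0
-4 * 3 = -12
Sum = -1 + 0 + -12
= -13

-13


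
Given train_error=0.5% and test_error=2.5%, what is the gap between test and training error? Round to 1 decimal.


Generalization gap = test_error - train_error
= 2.5 - 0.5
= 2.0%
A moderate gap.

2.0


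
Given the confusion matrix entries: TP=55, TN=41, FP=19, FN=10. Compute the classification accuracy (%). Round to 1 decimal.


Accuracy = (TP + TN) / (TP + TN + FP + FN) * 100
= (55 + 41) / (55 + 41 + 19 + 10)
= 96 / 125
= 0.768
= 76.8%

76.8


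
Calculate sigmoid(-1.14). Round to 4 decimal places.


sigmoid(z) = 1 / (1 + exp(-z))
exp(-(-1.14)) = exp(1.14) = 3.1268
1 + 3.1268 = 4.1268
1 / 4.1268 = 0.2423

0.2423


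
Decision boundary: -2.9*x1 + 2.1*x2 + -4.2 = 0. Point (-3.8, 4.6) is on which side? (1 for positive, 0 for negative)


Compute -2.9 * -3.8 + 2.1 * 4.6 + -4.2
= 11.02 + 9.66 + -4.2
= 16.48
Since 16.48 >= 0, the point is on the positive side.

1


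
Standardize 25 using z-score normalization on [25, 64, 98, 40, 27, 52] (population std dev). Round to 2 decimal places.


Mean = (25 + 64 + 98 + 40 + 27 + 52) / 6 = 51.0
Variance = sum((x_i - mean)^2) / n = 625.3333
Std = sqrt(625.3333) = 25.0067
Z = (x - mean) / std
= (25 - 51.0) / 25.0067
= -26.0 / 25.0067
= -1.04

-1.04


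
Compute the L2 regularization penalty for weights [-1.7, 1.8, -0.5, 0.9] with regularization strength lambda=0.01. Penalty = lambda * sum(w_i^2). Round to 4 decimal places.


Squaring each weight:
(-1.7)^2 = 2.89
1.8^2 = 3.24
(-0.5)^2 = 0.25
0.9^2 = 0.81
Sum of squares = 7.19
Penalty = 0.01 * 7.19 = 0.0719

0.0719


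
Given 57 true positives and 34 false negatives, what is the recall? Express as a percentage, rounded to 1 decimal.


Recall = TP / (TP + FN) * 100
= 57 / (57 + 34)
= 57 / 91
= 0.6264
= 62.6%

62.6


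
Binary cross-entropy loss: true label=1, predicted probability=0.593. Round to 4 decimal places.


For y=1: Loss = -log(p)
= -log(0.593)
= -(-0.5226)
= 0.5226

0.5226


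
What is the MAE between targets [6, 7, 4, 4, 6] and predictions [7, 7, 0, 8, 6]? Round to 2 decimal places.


Absolute errors: [1, 0, 4, 4, 0]
Sum of absolute errors = 9
MAE = 9 / 5 = 1.80

1.80


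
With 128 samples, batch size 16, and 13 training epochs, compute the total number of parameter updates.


Iterations per epoch = 128 / 16 = 8
Total updates = iterations_per_epoch * epochs
= 8 * 13
= 104

104


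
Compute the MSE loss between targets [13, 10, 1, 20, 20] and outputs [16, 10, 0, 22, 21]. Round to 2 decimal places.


Differences: [-3, 0, 1, -2, -1]
Squared errors: [9, 0, 1, 4, 1]
Sum of squared errors = 15
MSE = 15 / 5 = 3.00

3.00


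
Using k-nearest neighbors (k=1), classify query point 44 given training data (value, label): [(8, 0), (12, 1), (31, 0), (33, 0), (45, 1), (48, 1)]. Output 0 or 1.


Distances from query 44:
Point 45 (class 1): distance = 1
K=1 nearest neighbors: classes = [1]
Votes for class 1: 1 / 1
Majority vote => class 1

1


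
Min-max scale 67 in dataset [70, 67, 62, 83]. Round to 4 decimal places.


Min = 62, Max = 83
Range = 83 - 62 = 21
Scaled = (x - min) / (max - min)
= (67 - 62) / 21
= 5 / 21
= 0.2381

0.2381


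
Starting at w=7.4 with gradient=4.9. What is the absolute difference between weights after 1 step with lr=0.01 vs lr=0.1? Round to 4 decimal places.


With lr=0.01: w_new = 7.4 - 0.01 * 4.9 = 7.351
With lr=0.1: w_new = 7.4 - 0.1 * 4.9 = 6.91
Absolute difference = |7.351 - 6.91|
= 0.4410

0.4410


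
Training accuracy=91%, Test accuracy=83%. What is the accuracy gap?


Gap = train_accuracy - test_accuracy
= 91 - 83
= 8%
This moderate gap may indicate mild overfitting.

8


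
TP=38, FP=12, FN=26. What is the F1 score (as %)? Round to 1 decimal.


Precision = TP / (TP + FP) = 38 / 50 = 0.76
Recall = TP / (TP + FN) = 38 / 64 = 0.5938
F1 = 2 * P * R / (P + R)
= 2 * 0.76 * 0.5938 / (0.76 + 0.5938)
= 0.9025 / 1.3538
= 0.6667
As percentage: 66.7%

66.7


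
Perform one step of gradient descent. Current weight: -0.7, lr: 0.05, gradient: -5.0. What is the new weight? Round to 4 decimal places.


w_new = w_old - lr * gradient
= -0.7 - 0.05 * -5.0
= -0.7 - (-0.25)
= -0.4500

-0.4500


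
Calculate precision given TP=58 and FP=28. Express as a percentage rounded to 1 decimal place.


Precision = TP / (TP + FP) * 100
= 58 / (58 + 28)
= 58 / 86
= 0.6744
= 67.4%

67.4


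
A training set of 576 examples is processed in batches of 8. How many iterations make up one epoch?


Iterations per epoch = dataset_size / batch_size
= 576 / 8
= 72

72


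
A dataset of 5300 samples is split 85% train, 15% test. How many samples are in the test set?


Train samples = 5300 * 85% = 4505
Test samples = 5300 - 4505
= 795

795


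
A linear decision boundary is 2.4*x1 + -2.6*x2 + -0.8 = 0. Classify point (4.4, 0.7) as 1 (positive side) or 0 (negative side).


Compute 2.4 * 4.4 + -2.6 * 0.7 + -0.8
= 10.56 + -1.82 + -0.8
= 7.94
Since 7.94 >= 0, the point is on the positive side.

1


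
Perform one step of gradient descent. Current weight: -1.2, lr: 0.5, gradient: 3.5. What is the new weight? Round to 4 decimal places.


w_new = w_old - lr * gradient
= -1.2 - 0.5 * 3.5
= -1.2 - (1.75)
= -2.9500

-2.9500


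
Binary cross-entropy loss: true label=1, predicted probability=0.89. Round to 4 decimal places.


For y=1: Loss = -log(p)
= -log(0.89)
= -(-0.1165)
= 0.1165

0.1165


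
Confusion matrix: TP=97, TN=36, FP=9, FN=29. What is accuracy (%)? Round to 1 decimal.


Accuracy = (TP + TN) / (TP + TN + FP + FN) * 100
= (97 + 36) / (97 + 36 + 9 + 29)
= 133 / 171
= 0.7778
= 77.8%

77.8


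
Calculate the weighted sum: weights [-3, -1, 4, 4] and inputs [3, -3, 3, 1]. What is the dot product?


Element-wise products:
-3 * 3 = -9
-1 * -3 = 3
4 * 3 = 12
4 * 1 = 4
Sum = -9 + 3 + 12 + 4
= 10

10


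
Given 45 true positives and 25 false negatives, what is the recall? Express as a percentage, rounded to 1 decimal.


Recall = TP / (TP + FN) * 100
= 45 / (45 + 25)
= 45 / 70
= 0.6429
= 64.3%

64.3


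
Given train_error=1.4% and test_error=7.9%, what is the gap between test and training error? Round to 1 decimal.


Generalization gap = test_error - train_error
= 7.9 - 1.4
= 6.5%
A moderate gap.

6.5


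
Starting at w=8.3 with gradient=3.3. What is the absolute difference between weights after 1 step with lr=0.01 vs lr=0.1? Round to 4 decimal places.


With lr=0.01: w_new = 8.3 - 0.01 * 3.3 = 8.267
With lr=0.1: w_new = 8.3 - 0.1 * 3.3 = 7.97
Absolute difference = |8.267 - 7.97|
= 0.2970

0.2970


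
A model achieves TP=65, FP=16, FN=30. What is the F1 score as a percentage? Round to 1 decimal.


Precision = TP / (TP + FP) = 65 / 81 = 0.8025
Recall = TP / (TP + FN) = 65 / 95 = 0.6842
F1 = 2 * P * R / (P + R)
= 2 * 0.8025 * 0.6842 / (0.8025 + 0.6842)
= 1.0981 / 1.4867
= 0.7386
As percentage: 73.9%

73.9


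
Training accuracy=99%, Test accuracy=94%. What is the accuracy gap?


Gap = train_accuracy - test_accuracy
= 99 - 94
= 5%
This moderate gap may indicate mild overfitting.

5


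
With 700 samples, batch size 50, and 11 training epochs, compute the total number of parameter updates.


Iterations per epoch = 700 / 50 = 14
Total updates = iterations_per_epoch * epochs
= 14 * 11
= 154

154


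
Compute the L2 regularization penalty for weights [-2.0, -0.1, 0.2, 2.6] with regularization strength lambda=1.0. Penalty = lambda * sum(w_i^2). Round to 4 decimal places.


Squaring each weight:
(-2.0)^2 = 4.0
(-0.1)^2 = 0.01
0.2^2 = 0.04
2.6^2 = 6.76
Sum of squares = 10.81
Penalty = 1.0 * 10.81 = 10.8100

10.8100


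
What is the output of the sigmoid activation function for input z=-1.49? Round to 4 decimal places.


sigmoid(z) = 1 / (1 + exp(-z))
exp(-(-1.49)) = exp(1.49) = 4.4371
1 + 4.4371 = 5.4371
1 / 5.4371 = 0.1839

0.1839


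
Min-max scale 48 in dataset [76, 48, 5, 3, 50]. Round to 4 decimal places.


Min = 3, Max = 76
Range = 76 - 3 = 73
Scaled = (x - min) / (max - min)
= (48 - 3) / 73
= 45 / 73
= 0.6164

0.6164


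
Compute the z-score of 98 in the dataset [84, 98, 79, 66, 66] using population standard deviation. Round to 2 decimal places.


Mean = (84 + 98 + 79 + 66 + 66) / 5 = 78.6
Variance = sum((x_i - mean)^2) / n = 144.64
Std = sqrt(144.64) = 12.0266
Z = (x - mean) / std
= (98 - 78.6) / 12.0266
= 19.4 / 12.0266
= 1.61

1.61


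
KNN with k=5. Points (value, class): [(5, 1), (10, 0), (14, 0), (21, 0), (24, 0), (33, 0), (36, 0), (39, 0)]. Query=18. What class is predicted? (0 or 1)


Distances from query 18:
Point 21 (class 0): distance = 3
Point 14 (class 0): distance = 4
Point 24 (class 0): distance = 6
Point 10 (class 0): distance = 8
Point 5 (class 1): distance = 13
K=5 nearest neighbors: classes = [0, 0, 0, 0, 1]
Votes for class 1: 1 / 5
Majority vote => class 0

0


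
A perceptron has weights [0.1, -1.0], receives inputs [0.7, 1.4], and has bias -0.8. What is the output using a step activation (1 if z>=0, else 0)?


z = w . x + b
= 0.1*0.7 + -1.0*1.4 + -0.8
= 0.07 + -1.4 + -0.8
= -1.33 + -0.8
= -2.13
Since z = -2.13 < 0, output = 0

0


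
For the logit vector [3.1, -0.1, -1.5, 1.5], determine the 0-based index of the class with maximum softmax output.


Softmax is a monotonic transformation, so it preserves the argmax.
We need to find the index of the maximum logit.
Index 0: 3.1
Index 1: -0.1
Index 2: -1.5
Index 3: 1.5
Maximum logit = 3.1 at index 0

0


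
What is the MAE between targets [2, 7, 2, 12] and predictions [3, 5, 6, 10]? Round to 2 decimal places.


Absolute errors: [1, 2, 4, 2]
Sum of absolute errors = 9
MAE = 9 / 4 = 2.25

2.25


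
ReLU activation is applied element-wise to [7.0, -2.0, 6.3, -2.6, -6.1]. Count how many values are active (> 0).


ReLU(x) = max(0, x) for each element:
ReLU(7.0) = 7.0
ReLU(-2.0) = 0
ReLU(6.3) = 6.3
ReLU(-2.6) = 0
ReLU(-6.1) = 0
Active neurons (>0): 2

2


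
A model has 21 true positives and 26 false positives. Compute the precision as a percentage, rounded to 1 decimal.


Precision = TP / (TP + FP) * 100
= 21 / (21 + 26)
= 21 / 47
= 0.4468
= 44.7%

44.7


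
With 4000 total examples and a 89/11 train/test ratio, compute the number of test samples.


Train samples = 4000 * 89% = 3560
Test samples = 4000 - 3560
= 440

440


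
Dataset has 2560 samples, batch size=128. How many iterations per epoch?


Iterations per epoch = dataset_size / batch_size
= 2560 / 128
= 20

20


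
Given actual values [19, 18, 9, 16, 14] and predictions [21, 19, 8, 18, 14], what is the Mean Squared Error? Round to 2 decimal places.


Differences: [-2, -1, 1, -2, 0]
Squared errors: [4, 1, 1, 4, 0]
Sum of squared errors = 10
MSE = 10 / 5 = 2.00

2.00


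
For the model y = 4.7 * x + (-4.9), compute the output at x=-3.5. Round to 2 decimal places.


y = 4.7 * -3.5 + (-4.9)
= -16.45 + (-4.9)
= -21.35

-21.35


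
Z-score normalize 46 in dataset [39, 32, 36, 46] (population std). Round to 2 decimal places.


Mean = (39 + 32 + 36 + 46) / 4 = 38.25
Variance = sum((x_i - mean)^2) / n = 26.1875
Std = sqrt(26.1875) = 5.1174
Z = (x - mean) / std
= (46 - 38.25) / 5.1174
= 7.75 / 5.1174
= 1.51

1.51


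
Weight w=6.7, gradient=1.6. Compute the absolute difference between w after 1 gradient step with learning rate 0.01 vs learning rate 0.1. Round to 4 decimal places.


With lr=0.01: w_new = 6.7 - 0.01 * 1.6 = 6.684
With lr=0.1: w_new = 6.7 - 0.1 * 1.6 = 6.54
Absolute difference = |6.684 - 6.54|
= 0.1440

0.1440


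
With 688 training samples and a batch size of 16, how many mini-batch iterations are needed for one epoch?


Iterations per epoch = dataset_size / batch_size
= 688 / 16
= 43

43


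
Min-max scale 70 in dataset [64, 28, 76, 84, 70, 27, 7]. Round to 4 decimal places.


Min = 7, Max = 84
Range = 84 - 7 = 77
Scaled = (x - min) / (max - min)
= (70 - 7) / 77
= 63 / 77
= 0.8182

0.8182


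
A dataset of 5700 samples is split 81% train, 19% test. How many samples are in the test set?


Train samples = 5700 * 81% = 4617
Test samples = 5700 - 4617
= 1083

1083


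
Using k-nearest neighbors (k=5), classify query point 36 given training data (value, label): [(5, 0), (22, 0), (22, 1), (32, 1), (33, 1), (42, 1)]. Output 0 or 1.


Distances from query 36:
Point 33 (class 1): distance = 3
Point 32 (class 1): distance = 4
Point 42 (class 1): distance = 6
Point 22 (class 0): distance = 14
Point 22 (class 1): distance = 14
K=5 nearest neighbors: classes = [1, 1, 1, 0, 1]
Votes for class 1: 4 / 5
Majority vote => class 1

1
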